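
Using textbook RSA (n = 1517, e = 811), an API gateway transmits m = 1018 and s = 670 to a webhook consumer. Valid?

no

s^2 ≡ 670^2 = 448900 ≡ 1385
s^4 ≡ 1385^2 = 1918225 ≡ 737
s^8 ≡ 737^2 = 543169 ≡ 83
s^16 ≡ 83^2 = 6889 ≡ 821
s^32 ≡ 821^2 = 674041 ≡ 493
s^64 ≡ 493^2 = 243049 ≡ 329
s^128 ≡ 329^2 = 108241 ≡ 534
s^256 ≡ 534^2 = 285156 ≡ 1477
s^512 ≡ 1477^2 = 2181529 ≡ 83
811 = 512 + 256 + 32 + 8 + 2 + 1, so s^811 ≡ 83·1477·493·83·1385·670 ≡ 448 (mod 1517)
448 ≠ 1018, so verification fails.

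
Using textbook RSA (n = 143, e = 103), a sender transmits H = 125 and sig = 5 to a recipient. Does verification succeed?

passes

sig^2 ≡ 5^2 = 25
sig^4 ≡ 25^2 = 625 ≡ 53
sig^8 ≡ 53^2 = 2809 ≡ 92
sig^16 ≡ 92^2 = 8464 ≡ 27
sig^32 ≡ 27^2 = 729 ≡ 14
sig^64 ≡ 14^2 = 196 ≡ 53
103 = 64 + 32 + 4 + 2 + 1, so sig^103 ≡ 53·14·53·25·5 ≡ 125 (mod 143)
Since 125 equals the digest 125, verification succeeds.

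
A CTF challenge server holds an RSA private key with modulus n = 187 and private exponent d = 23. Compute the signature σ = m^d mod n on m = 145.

19

m^2 ≡ 145^2 = 21025 ≡ 81
m^4 ≡ 81^2 = 6561 ≡ 16
m^8 ≡ 16^2 = 256 ≡ 69
m^16 ≡ 69^2 = 4761 ≡ 86
23 = 16 + 4 + 2 + 1, so m^23 ≡ 86·16·81·145 ≡ 19 (mod 187)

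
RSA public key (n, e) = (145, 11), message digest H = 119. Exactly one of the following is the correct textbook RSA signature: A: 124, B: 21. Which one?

A

Candidate A: Squares mod 145: 124^1≡124, 124^2≡6, 124^4≡36, 124^8≡136; 11 = 8 + 2 + 1, so 124^11 ≡ 136·6·124 ≡ 119 (mod 145)
  → matches H = 119
Candidate B: Squares mod 145: 21^1≡21, 21^2≡6, 21^4≡36, 21^8≡136; 11 = 8 + 2 + 1, so 21^11 ≡ 136·6·21 ≡ 26 (mod 145)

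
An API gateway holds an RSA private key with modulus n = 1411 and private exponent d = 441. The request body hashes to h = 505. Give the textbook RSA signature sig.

668

h^441 mod 1411 = 668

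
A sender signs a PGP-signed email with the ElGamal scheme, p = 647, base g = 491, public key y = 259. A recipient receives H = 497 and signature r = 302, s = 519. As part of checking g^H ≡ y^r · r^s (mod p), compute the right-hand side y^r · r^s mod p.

299

259^2 = 67081 ≡ 440
259^4 ≡ 440^2 = 193600 ≡ 147
259^8 ≡ 147^2 = 21609 ≡ 258
259^16 ≡ 258^2 = 66564 ≡ 570
259^32 ≡ 570^2 = 324900 ≡ 106
259^64 ≡ 106^2 = 11236 ≡ 237
259^128 ≡ 237^2 = 56169 ≡ 527
259^256 ≡ 527^2 = 277729 ≡ 166
302 = 256 + 32 + 8 + 4 + 2, so 259^302 ≡ 166·106·258·147·440 ≡ 91 (mod 647)
302^2 = 91204 ≡ 624
302^4 ≡ 624^2 = 389376 ≡ 529
302^8 ≡ 529^2 = 279841 ≡ 337
302^16 ≡ 337^2 = 113569 ≡ 344
302^32 ≡ 344^2 = 118336 ≡ 582
302^64 ≡ 582^2 = 338724 ≡ 343
302^128 ≡ 343^2 = 117649 ≡ 542
302^256 ≡ 542^2 = 293764 ≡ 26
302^512 ≡ 26^2 = 676 ≡ 29
519 = 512 + 4 + 2 + 1, so 302^519 ≡ 29·529·624·302 ≡ 373 (mod 647)
y^r · r^s ≡ 91·373 = 33943 ≡ 299 (mod 647)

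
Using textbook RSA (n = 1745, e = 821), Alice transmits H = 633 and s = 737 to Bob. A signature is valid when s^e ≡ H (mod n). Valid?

s^821 mod 1745 = 1112
1112 ≠ 633, so verification fails.

no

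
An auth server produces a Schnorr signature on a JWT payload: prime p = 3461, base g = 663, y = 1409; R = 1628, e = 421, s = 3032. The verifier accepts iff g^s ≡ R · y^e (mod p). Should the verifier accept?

accept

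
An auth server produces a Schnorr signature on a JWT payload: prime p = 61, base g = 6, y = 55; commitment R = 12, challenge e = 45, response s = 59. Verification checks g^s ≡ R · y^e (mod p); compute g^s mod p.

51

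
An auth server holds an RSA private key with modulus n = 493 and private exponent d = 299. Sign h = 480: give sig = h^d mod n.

81

h^2 ≡ 480^2 = 230400 ≡ 169
h^4 ≡ 169^2 = 28561 ≡ 460
h^8 ≡ 460^2 = 211600 ≡ 103
h^16 ≡ 103^2 = 10609 ≡ 256
h^32 ≡ 256^2 = 65536 ≡ 460
h^64 ≡ 460^2 = 211600 ≡ 103
h^128 ≡ 103^2 = 10609 ≡ 256
h^256 ≡ 256^2 = 65536 ≡ 460
299 = 256 + 32 + 8 + 2 + 1, so h^299 ≡ 460·460·103·169·480 ≡ 81 (mod 493)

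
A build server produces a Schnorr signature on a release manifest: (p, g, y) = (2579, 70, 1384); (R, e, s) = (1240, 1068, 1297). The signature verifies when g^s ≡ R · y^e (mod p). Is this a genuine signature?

genuine

g^s mod p:
70^1297 mod 2579 = 2326
R · y^e mod p:
1384^1068 mod 2579 = 2011
1240·2011 = 2493640 ≡ 2326 (mod 2579)
2326 ≡ 2326 (mod 2579); signature holds.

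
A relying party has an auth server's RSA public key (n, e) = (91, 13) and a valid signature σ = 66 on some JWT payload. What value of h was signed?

66

σ^2 ≡ 66^2 = 4356 ≡ 79
σ^4 ≡ 79^2 = 6241 ≡ 53
σ^8 ≡ 53^2 = 2809 ≡ 79
13 = 8 + 4 + 1, so σ^13 ≡ 79·53·66 ≡ 66 (mod 91)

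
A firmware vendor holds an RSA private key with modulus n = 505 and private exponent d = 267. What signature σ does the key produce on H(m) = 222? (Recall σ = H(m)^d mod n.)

(H(m))^2 ≡ 222^2 = 49284 ≡ 299
(H(m))^4 ≡ 299^2 = 89401 ≡ 16
(H(m))^8 ≡ 16^2 = 256
(H(m))^16 ≡ 256^2 = 65536 ≡ 391
(H(m))^32 ≡ 391^2 = 152881 ≡ 371
(H(m))^64 ≡ 371^2 = 137641 ≡ 281
(H(m))^128 ≡ 281^2 = 78961 ≡ 181
(H(m))^256 ≡ 181^2 = 32761 ≡ 441
267 = 256 + 8 + 2 + 1, so (H(m))^267 ≡ 441·256·299·222 ≡ 43 (mod 505)

43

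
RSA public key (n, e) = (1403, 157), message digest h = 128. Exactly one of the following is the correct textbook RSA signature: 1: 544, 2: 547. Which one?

2

Candidate 1: 544^2 = 295936 ≡ 1306; 544^4 ≡ 1306^2 = 1705636 ≡ 991; 544^8 ≡ 991^2 = 982081 ≡ 1384; 544^16 ≡ 1384^2 = 1915456 ≡ 361; 544^32 ≡ 361^2 = 130321 ≡ 1245; 544^64 ≡ 1245^2 = 1550025 ≡ 1113; 544^128 ≡ 1113^2 = 1238769 ≡ 1323; 157 = 128 + 16 + 8 + 4 + 1, so 544^157 ≡ 1323·361·1384·991·544 ≡ 1236 (mod 1403)
Candidate 2: 547^2 = 299209 ≡ 370; 547^4 ≡ 370^2 = 136900 ≡ 809; 547^8 ≡ 809^2 = 654481 ≡ 683; 547^16 ≡ 683^2 = 466489 ≡ 693; 547^32 ≡ 693^2 = 480249 ≡ 423; 547^64 ≡ 423^2 = 178929 ≡ 748; 547^128 ≡ 748^2 = 559504 ≡ 1110; 157 = 128 + 16 + 8 + 4 + 1, so 547^157 ≡ 1110·693·683·809·547 ≡ 128 (mod 1403)
  → matches h = 128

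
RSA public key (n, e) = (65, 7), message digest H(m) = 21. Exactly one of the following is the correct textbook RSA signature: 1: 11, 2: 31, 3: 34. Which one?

Candidate 1: Squares mod 65: 11^1≡11, 11^2≡56, 11^4≡16; 7 = 4 + 2 + 1, so 11^7 ≡ 16·56·11 ≡ 41 (mod 65)
Candidate 2: Squares mod 65: 31^1≡31, 31^2≡51, 31^4≡1; 7 = 4 + 2 + 1, so 31^7 ≡ 1·51·31 ≡ 21 (mod 65)
  → matches H(m) = 21
Candidate 3: Squares mod 65: 34^1≡34, 34^2≡51, 34^4≡1; 7 = 4 + 2 + 1, so 34^7 ≡ 1·51·34 ≡ 44 (mod 65)

2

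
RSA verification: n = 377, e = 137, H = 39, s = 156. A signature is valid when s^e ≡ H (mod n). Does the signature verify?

does not verify

s^137 mod 377 = 338
The recovered value 338 does not match the digest 39.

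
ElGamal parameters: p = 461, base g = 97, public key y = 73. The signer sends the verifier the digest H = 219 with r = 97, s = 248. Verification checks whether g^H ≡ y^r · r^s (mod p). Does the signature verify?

verifies

Left side g^H mod p:
97^2 = 9409 ≡ 189
97^4 ≡ 189^2 = 35721 ≡ 224
97^8 ≡ 224^2 = 50176 ≡ 388
97^16 ≡ 388^2 = 150544 ≡ 258
97^32 ≡ 258^2 = 66564 ≡ 180
97^64 ≡ 180^2 = 32400 ≡ 130
97^128 ≡ 130^2 = 16900 ≡ 304
219 = 128 + 64 + 16 + 8 + 2 + 1, so 97^219 ≡ 304·130·258·388·189·97 ≡ 195 (mod 461)
Right side y^r · r^s mod p:
73^2 = 5329 ≡ 258
73^4 ≡ 258^2 = 66564 ≡ 180
73^8 ≡ 180^2 = 32400 ≡ 130
73^16 ≡ 130^2 = 16900 ≡ 304
73^32 ≡ 304^2 = 92416 ≡ 216
73^64 ≡ 216^2 = 46656 ≡ 95
97 = 64 + 32 + 1, so 73^97 ≡ 95·216·73 ≡ 171 (mod 461)
97^2 = 9409 ≡ 189
97^4 ≡ 189^2 = 35721 ≡ 224
97^8 ≡ 224^2 = 50176 ≡ 388
97^16 ≡ 388^2 = 150544 ≡ 258
97^32 ≡ 258^2 = 66564 ≡ 180
97^64 ≡ 180^2 = 32400 ≡ 130
97^128 ≡ 130^2 = 16900 ≡ 304
248 = 128 + 64 + 32 + 16 + 8, so 97^248 ≡ 304·130·180·258·388 ≡ 357 (mod 461)
171·357 = 61047 ≡ 195 (mod 461)
195 ≡ 195 (mod 461), so the signature is genuine.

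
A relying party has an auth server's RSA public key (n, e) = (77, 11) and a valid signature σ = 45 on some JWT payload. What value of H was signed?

12

Squares mod 77: σ^1≡45, σ^2≡23, σ^4≡67, σ^8≡23
11 = 8 + 2 + 1, so σ^11 ≡ 23·23·45 ≡ 12 (mod 77)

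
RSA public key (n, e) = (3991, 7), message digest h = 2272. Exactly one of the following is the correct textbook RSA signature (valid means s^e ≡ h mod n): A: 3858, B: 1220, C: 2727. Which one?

A

Candidate A: Squares mod 3991: 3858^1≡3858, 3858^2≡1725, 3858^4≡2330; 7 = 4 + 2 + 1, so 3858^7 ≡ 2330·1725·3858 ≡ 2272 (mod 3991)
  → matches h = 2272
Candidate B: Squares mod 3991: 1220^1≡1220, 1220^2≡3748, 1220^4≡3175; 7 = 4 + 2 + 1, so 1220^7 ≡ 3175·3748·1220 ≡ 886 (mod 3991)
Candidate C: Squares mod 3991: 2727^1≡2727, 2727^2≡1296, 2727^4≡3396; 7 = 4 + 2 + 1, so 2727^7 ≡ 3396·1296·2727 ≡ 1687 (mod 3991)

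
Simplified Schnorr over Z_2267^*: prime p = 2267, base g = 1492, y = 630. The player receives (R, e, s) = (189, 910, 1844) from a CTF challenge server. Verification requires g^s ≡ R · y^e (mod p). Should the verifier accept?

g^s mod p:
1492^2 = 2226064 ≡ 2137
1492^4 ≡ 2137^2 = 4566769 ≡ 1031
1492^8 ≡ 1031^2 = 1062961 ≡ 2005
1492^16 ≡ 2005^2 = 4020025 ≡ 634
1492^32 ≡ 634^2 = 401956 ≡ 697
1492^64 ≡ 697^2 = 485809 ≡ 671
1492^128 ≡ 671^2 = 450241 ≡ 1375
1492^256 ≡ 1375^2 = 1890625 ≡ 2214
1492^512 ≡ 2214^2 = 4901796 ≡ 542
1492^1024 ≡ 542^2 = 293764 ≡ 1321
1844 = 1024 + 512 + 256 + 32 + 16 + 4, so 1492^1844 ≡ 1321·542·2214·697·634·1031 ≡ 1234 (mod 2267)
R · y^e mod p:
630^2 = 396900 ≡ 175
630^4 ≡ 175^2 = 30625 ≡ 1154
630^8 ≡ 1154^2 = 1331716 ≡ 987
630^16 ≡ 987^2 = 974169 ≡ 1626
630^32 ≡ 1626^2 = 2643876 ≡ 554
630^64 ≡ 554^2 = 306916 ≡ 871
630^128 ≡ 871^2 = 758641 ≡ 1463
630^256 ≡ 1463^2 = 2140369 ≡ 321
630^512 ≡ 321^2 = 103041 ≡ 1026
910 = 512 + 256 + 128 + 8 + 4 + 2, so 630^910 ≡ 1026·321·1463·987·1154·175 ≡ 261 (mod 2267)
189·261 = 49329 ≡ 1722 (mod 2267)
1234 ≠ 1722; the check fails.

reject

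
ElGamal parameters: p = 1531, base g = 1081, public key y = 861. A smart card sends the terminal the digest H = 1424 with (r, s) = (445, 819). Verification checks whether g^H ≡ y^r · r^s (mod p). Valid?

Left side g^H mod p:
1081^2 = 1168561 ≡ 408
1081^4 ≡ 408^2 = 166464 ≡ 1116
1081^8 ≡ 1116^2 = 1245456 ≡ 753
1081^16 ≡ 753^2 = 567009 ≡ 539
1081^32 ≡ 539^2 = 290521 ≡ 1162
1081^64 ≡ 1162^2 = 1350244 ≡ 1433
1081^128 ≡ 1433^2 = 2053489 ≡ 418
1081^256 ≡ 418^2 = 174724 ≡ 190
1081^512 ≡ 190^2 = 36100 ≡ 887
1081^1024 ≡ 887^2 = 786769 ≡ 1366
1424 = 1024 + 256 + 128 + 16, so 1081^1424 ≡ 1366·190·418·539 ≡ 277 (mod 1531)
Right side y^r · r^s mod p:
861^2 = 741321 ≡ 317
861^4 ≡ 317^2 = 100489 ≡ 974
861^8 ≡ 974^2 = 948676 ≡ 987
861^16 ≡ 987^2 = 974169 ≡ 453
861^32 ≡ 453^2 = 205209 ≡ 55
861^64 ≡ 55^2 = 3025 ≡ 1494
861^128 ≡ 1494^2 = 2232036 ≡ 1369
861^256 ≡ 1369^2 = 1874161 ≡ 217
445 = 256 + 128 + 32 + 16 + 8 + 4 + 1, so 861^445 ≡ 217·1369·55·453·987·974·861 ≡ 700 (mod 1531)
445^2 = 198025 ≡ 526
445^4 ≡ 526^2 = 276676 ≡ 1096
445^8 ≡ 1096^2 = 1201216 ≡ 912
445^16 ≡ 912^2 = 831744 ≡ 411
445^32 ≡ 411^2 = 168921 ≡ 511
445^64 ≡ 511^2 = 261121 ≡ 851
445^128 ≡ 851^2 = 724201 ≡ 38
445^256 ≡ 38^2 = 1444
445^512 ≡ 1444^2 = 2085136 ≡ 1445
819 = 512 + 256 + 32 + 16 + 2 + 1, so 445^819 ≡ 1445·1444·511·411·526·445 ≡ 510 (mod 1531)
700·510 = 357000 ≡ 277 (mod 1531)
277 ≡ 277 (mod 1531), so the signature is genuine.

yes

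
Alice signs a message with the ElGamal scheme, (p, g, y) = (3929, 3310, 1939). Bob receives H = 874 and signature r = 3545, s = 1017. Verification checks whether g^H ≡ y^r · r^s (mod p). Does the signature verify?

Left side g^H mod p:
3310^2 = 10956100 ≡ 2048
3310^4 ≡ 2048^2 = 4194304 ≡ 2061
3310^8 ≡ 2061^2 = 4247721 ≡ 472
3310^16 ≡ 472^2 = 222784 ≡ 2760
3310^32 ≡ 2760^2 = 7617600 ≡ 3198
3310^64 ≡ 3198^2 = 10227204 ≡ 17
3310^128 ≡ 17^2 = 289
3310^256 ≡ 289^2 = 83521 ≡ 1012
3310^512 ≡ 1012^2 = 1024144 ≡ 2604
874 = 512 + 256 + 64 + 32 + 8 + 2, so 3310^874 ≡ 2604·1012·17·3198·472·2048 ≡ 2418 (mod 3929)
Right side y^r · r^s mod p:
1939^2 = 3759721 ≡ 3597
1939^4 ≡ 3597^2 = 12938409 ≡ 212
1939^8 ≡ 212^2 = 44944 ≡ 1725
1939^16 ≡ 1725^2 = 2975625 ≡ 1372
1939^32 ≡ 1372^2 = 1882384 ≡ 393
1939^64 ≡ 393^2 = 154449 ≡ 1218
1939^128 ≡ 1218^2 = 1483524 ≡ 2291
1939^256 ≡ 2291^2 = 5248681 ≡ 3466
1939^512 ≡ 3466^2 = 12013156 ≡ 2203
1939^1024 ≡ 2203^2 = 4853209 ≡ 894
1939^2048 ≡ 894^2 = 799236 ≡ 1649
3545 = 2048 + 1024 + 256 + 128 + 64 + 16 + 8 + 1, so 1939^3545 ≡ 1649·894·3466·2291·1218·1372·1725·1939 ≡ 101 (mod 3929)
3545^2 = 12567025 ≡ 2083
3545^4 ≡ 2083^2 = 4338889 ≡ 1273
3545^8 ≡ 1273^2 = 1620529 ≡ 1781
3545^16 ≡ 1781^2 = 3171961 ≡ 1258
3545^32 ≡ 1258^2 = 1582564 ≡ 3106
3545^64 ≡ 3106^2 = 9647236 ≡ 1541
3545^128 ≡ 1541^2 = 2374681 ≡ 1565
3545^256 ≡ 1565^2 = 2449225 ≡ 1458
3545^512 ≡ 1458^2 = 2125764 ≡ 175
1017 = 512 + 256 + 128 + 64 + 32 + 16 + 8 + 1, so 3545^1017 ≡ 175·1458·1565·1541·3106·1258·1781·3545 ≡ 2358 (mod 3929)
101·2358 = 238158 ≡ 2418 (mod 3929)
2418 ≡ 2418 (mod 3929), so the signature is genuine.

verifies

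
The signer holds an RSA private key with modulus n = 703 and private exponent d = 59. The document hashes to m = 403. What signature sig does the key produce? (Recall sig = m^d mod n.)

530

Squares mod 703: m^1≡403, m^2≡16, m^4≡256, m^8≡157, m^16≡44, m^32≡530
59 = 32 + 16 + 8 + 2 + 1, so m^59 ≡ 530·44·157·16·403 ≡ 530 (mod 703)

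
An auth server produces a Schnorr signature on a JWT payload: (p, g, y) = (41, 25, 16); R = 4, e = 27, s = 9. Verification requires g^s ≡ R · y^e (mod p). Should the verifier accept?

g^s mod p:
25^2 = 625 ≡ 10
25^4 ≡ 10^2 = 100 ≡ 18
25^8 ≡ 18^2 = 324 ≡ 37
9 = 8 + 1, so 25^9 ≡ 37·25 ≡ 23 (mod 41)
R · y^e mod p:
16^2 = 256 ≡ 10
16^4 ≡ 10^2 = 100 ≡ 18
16^8 ≡ 18^2 = 324 ≡ 37
16^16 ≡ 37^2 = 1369 ≡ 16
27 = 16 + 8 + 2 + 1, so 16^27 ≡ 16·37·10·16 ≡ 10 (mod 41)
4·10 = 40 ≡ 40 (mod 41)
23 ≠ 40; the check fails.

reject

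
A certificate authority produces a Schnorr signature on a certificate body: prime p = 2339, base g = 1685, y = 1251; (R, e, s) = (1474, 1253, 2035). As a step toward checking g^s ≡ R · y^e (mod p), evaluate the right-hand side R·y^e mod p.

2082

Squares mod 2339: 1251^1≡1251, 1251^2≡210, 1251^4≡1998, 1251^8≡1670, 1251^16≡812, 1251^32≡2085, 1251^64≡1363, 1251^128≡603, 1251^256≡1064, 1251^512≡20, 1251^1024≡400
1253 = 1024 + 128 + 64 + 32 + 4 + 1, so 1251^1253 ≡ 400·603·1363·2085·1998·1251 ≡ 871 (mod 2339)
R · y^e ≡ 1474·871 = 1283854 ≡ 2082 (mod 2339)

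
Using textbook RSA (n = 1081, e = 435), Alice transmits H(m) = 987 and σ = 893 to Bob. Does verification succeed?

Squares mod 1081: σ^1≡893, σ^2≡752, σ^4≡141, σ^8≡423, σ^16≡564, σ^32≡282, σ^64≡611, σ^128≡376, σ^256≡846
435 = 256 + 128 + 32 + 16 + 2 + 1, so σ^435 ≡ 846·376·282·564·752·893 ≡ 987 (mod 1081)
σ^435 mod 1081 = 987 matches H(m).

passes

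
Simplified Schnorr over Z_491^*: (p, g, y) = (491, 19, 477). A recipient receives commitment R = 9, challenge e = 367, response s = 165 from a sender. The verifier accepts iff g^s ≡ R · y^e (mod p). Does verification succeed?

g^s mod p:
19^2 = 361
19^4 ≡ 361^2 = 130321 ≡ 206
19^8 ≡ 206^2 = 42436 ≡ 210
19^16 ≡ 210^2 = 44100 ≡ 401
19^32 ≡ 401^2 = 160801 ≡ 244
19^64 ≡ 244^2 = 59536 ≡ 125
19^128 ≡ 125^2 = 15625 ≡ 404
165 = 128 + 32 + 4 + 1, so 19^165 ≡ 404·244·206·19 ≡ 137 (mod 491)
R · y^e mod p:
477^2 = 227529 ≡ 196
477^4 ≡ 196^2 = 38416 ≡ 118
477^8 ≡ 118^2 = 13924 ≡ 176
477^16 ≡ 176^2 = 30976 ≡ 43
477^32 ≡ 43^2 = 1849 ≡ 376
477^64 ≡ 376^2 = 141376 ≡ 459
477^128 ≡ 459^2 = 210681 ≡ 42
477^256 ≡ 42^2 = 1764 ≡ 291
367 = 256 + 64 + 32 + 8 + 4 + 2 + 1, so 477^367 ≡ 291·459·376·176·118·196·477 ≡ 288 (mod 491)
9·288 = 2592 ≡ 137 (mod 491)
137 ≡ 137 (mod 491); signature holds.

passes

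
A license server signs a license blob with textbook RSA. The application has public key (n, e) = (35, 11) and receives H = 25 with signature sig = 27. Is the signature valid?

sig^2 ≡ 27^2 = 729 ≡ 29
sig^4 ≡ 29^2 = 841 ≡ 1
sig^8 ≡ 1^2 = 1
11 = 8 + 2 + 1, so sig^11 ≡ 1·29·27 ≡ 13 (mod 35)
The recovered value 13 does not match the digest 25.

invalid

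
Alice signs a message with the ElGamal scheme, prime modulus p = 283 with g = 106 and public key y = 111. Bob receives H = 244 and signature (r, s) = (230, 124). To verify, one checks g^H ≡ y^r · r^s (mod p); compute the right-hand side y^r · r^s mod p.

111^2 = 12321 ≡ 152
111^4 ≡ 152^2 = 23104 ≡ 181
111^8 ≡ 181^2 = 32761 ≡ 216
111^16 ≡ 216^2 = 46656 ≡ 244
111^32 ≡ 244^2 = 59536 ≡ 106
111^64 ≡ 106^2 = 11236 ≡ 199
111^128 ≡ 199^2 = 39601 ≡ 264
230 = 128 + 64 + 32 + 4 + 2, so 111^230 ≡ 264·199·106·181·152 ≡ 141 (mod 283)
230^2 = 52900 ≡ 262
230^4 ≡ 262^2 = 68644 ≡ 158
230^8 ≡ 158^2 = 24964 ≡ 60
230^16 ≡ 60^2 = 3600 ≡ 204
230^32 ≡ 204^2 = 41616 ≡ 15
230^64 ≡ 15^2 = 225
124 = 64 + 32 + 16 + 8 + 4, so 230^124 ≡ 225·15·204·60·158 ≡ 161 (mod 283)
y^r · r^s ≡ 141·161 = 22701 ≡ 61 (mod 283)

61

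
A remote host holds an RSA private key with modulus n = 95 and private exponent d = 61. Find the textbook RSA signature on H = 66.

61

H^2 ≡ 66^2 = 4356 ≡ 81
H^4 ≡ 81^2 = 6561 ≡ 6
H^8 ≡ 6^2 = 36
H^16 ≡ 36^2 = 1296 ≡ 61
H^32 ≡ 61^2 = 3721 ≡ 16
61 = 32 + 16 + 8 + 4 + 1, so H^61 ≡ 16·61·36·6·66 ≡ 61 (mod 95)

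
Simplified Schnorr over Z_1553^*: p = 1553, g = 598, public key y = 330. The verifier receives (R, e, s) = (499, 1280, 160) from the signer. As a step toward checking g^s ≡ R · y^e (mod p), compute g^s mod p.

598^2 = 357604 ≡ 414
598^4 ≡ 414^2 = 171396 ≡ 566
598^8 ≡ 566^2 = 320356 ≡ 438
598^16 ≡ 438^2 = 191844 ≡ 825
598^32 ≡ 825^2 = 680625 ≡ 411
598^64 ≡ 411^2 = 168921 ≡ 1197
598^128 ≡ 1197^2 = 1432809 ≡ 943
160 = 128 + 32, so 598^160 ≡ 943·411 ≡ 876 (mod 1553)

876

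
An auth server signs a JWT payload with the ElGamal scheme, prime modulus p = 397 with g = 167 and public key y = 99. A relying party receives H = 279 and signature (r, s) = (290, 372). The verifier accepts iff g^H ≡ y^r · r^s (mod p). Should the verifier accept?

reject

Left side g^H mod p:
167^2 = 27889 ≡ 99
167^4 ≡ 99^2 = 9801 ≡ 273
167^8 ≡ 273^2 = 74529 ≡ 290
167^16 ≡ 290^2 = 84100 ≡ 333
167^32 ≡ 333^2 = 110889 ≡ 126
167^64 ≡ 126^2 = 15876 ≡ 393
167^128 ≡ 393^2 = 154449 ≡ 16
167^256 ≡ 16^2 = 256
279 = 256 + 16 + 4 + 2 + 1, so 167^279 ≡ 256·333·273·99·167 ≡ 273 (mod 397)
Right side y^r · r^s mod p:
99^2 = 9801 ≡ 273
99^4 ≡ 273^2 = 74529 ≡ 290
99^8 ≡ 290^2 = 84100 ≡ 333
99^16 ≡ 333^2 = 110889 ≡ 126
99^32 ≡ 126^2 = 15876 ≡ 393
99^64 ≡ 393^2 = 154449 ≡ 16
99^128 ≡ 16^2 = 256
99^256 ≡ 256^2 = 65536 ≡ 31
290 = 256 + 32 + 2, so 99^290 ≡ 31·393·273 ≡ 290 (mod 397)
290^2 = 84100 ≡ 333
290^4 ≡ 333^2 = 110889 ≡ 126
290^8 ≡ 126^2 = 15876 ≡ 393
290^16 ≡ 393^2 = 154449 ≡ 16
290^32 ≡ 16^2 = 256
290^64 ≡ 256^2 = 65536 ≡ 31
290^128 ≡ 31^2 = 961 ≡ 167
290^256 ≡ 167^2 = 27889 ≡ 99
372 = 256 + 64 + 32 + 16 + 4, so 290^372 ≡ 99·31·256·16·126 ≡ 31 (mod 397)
290·31 = 8990 ≡ 256 (mod 397)
273 ≠ 256, so verification fails.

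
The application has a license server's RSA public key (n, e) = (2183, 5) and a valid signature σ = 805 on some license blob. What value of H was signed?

410

σ^2 ≡ 805^2 = 648025 ≡ 1857
σ^4 ≡ 1857^2 = 3448449 ≡ 1492
5 = 4 + 1, so σ^5 ≡ 1492·805 ≡ 410 (mod 2183)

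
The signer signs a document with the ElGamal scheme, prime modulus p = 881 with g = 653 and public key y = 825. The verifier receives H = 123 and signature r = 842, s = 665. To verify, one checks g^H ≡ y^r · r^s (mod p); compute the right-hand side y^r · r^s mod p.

35

825^2 = 680625 ≡ 493
825^4 ≡ 493^2 = 243049 ≡ 774
825^8 ≡ 774^2 = 599076 ≡ 877
825^16 ≡ 877^2 = 769129 ≡ 16
825^32 ≡ 16^2 = 256
825^64 ≡ 256^2 = 65536 ≡ 342
825^128 ≡ 342^2 = 116964 ≡ 672
825^256 ≡ 672^2 = 451584 ≡ 512
825^512 ≡ 512^2 = 262144 ≡ 487
842 = 512 + 256 + 64 + 8 + 2, so 825^842 ≡ 487·512·342·877·493 ≡ 52 (mod 881)
842^2 = 708964 ≡ 640
842^4 ≡ 640^2 = 409600 ≡ 816
842^8 ≡ 816^2 = 665856 ≡ 701
842^16 ≡ 701^2 = 491401 ≡ 684
842^32 ≡ 684^2 = 467856 ≡ 45
842^64 ≡ 45^2 = 2025 ≡ 263
842^128 ≡ 263^2 = 69169 ≡ 451
842^256 ≡ 451^2 = 203401 ≡ 771
842^512 ≡ 771^2 = 594441 ≡ 647
665 = 512 + 128 + 16 + 8 + 1, so 842^665 ≡ 647·451·684·701·842 ≡ 492 (mod 881)
y^r · r^s ≡ 52·492 = 25584 ≡ 35 (mod 881)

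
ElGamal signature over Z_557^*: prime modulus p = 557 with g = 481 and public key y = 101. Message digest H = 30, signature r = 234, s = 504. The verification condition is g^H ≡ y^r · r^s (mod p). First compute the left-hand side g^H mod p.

481^2 = 231361 ≡ 206
481^4 ≡ 206^2 = 42436 ≡ 104
481^8 ≡ 104^2 = 10816 ≡ 233
481^16 ≡ 233^2 = 54289 ≡ 260
30 = 16 + 8 + 4 + 2, so 481^30 ≡ 260·233·104·206 ≡ 220 (mod 557)

220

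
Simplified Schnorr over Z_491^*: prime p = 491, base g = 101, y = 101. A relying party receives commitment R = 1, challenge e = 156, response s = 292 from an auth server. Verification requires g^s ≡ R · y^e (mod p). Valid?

no

g^s mod p:
101^292 mod 491 = 381
R · y^e mod p:
101^156 mod 491 = 101
1·101 = 101 ≡ 101 (mod 491)
381 ≠ 101; the check fails.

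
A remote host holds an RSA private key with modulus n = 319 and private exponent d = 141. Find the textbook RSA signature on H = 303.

H^141 mod 319 = 303

303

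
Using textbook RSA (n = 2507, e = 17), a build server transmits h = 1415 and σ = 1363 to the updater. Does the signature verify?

verifies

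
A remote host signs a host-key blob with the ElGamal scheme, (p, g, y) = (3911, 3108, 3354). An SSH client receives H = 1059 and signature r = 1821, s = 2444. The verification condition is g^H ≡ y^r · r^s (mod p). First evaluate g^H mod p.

Squares mod 3911: 3108^1≡3108, 3108^2≡3405, 3108^4≡1821, 3108^8≡3424, 3108^16≡2509, 3108^32≡2282, 3108^64≡1983, 3108^128≡1734, 3108^256≡3108, 3108^512≡3405, 3108^1024≡1821
1059 = 1024 + 32 + 2 + 1, so 3108^1059 ≡ 1821·2282·3405·3108 ≡ 3113 (mod 3911)

3113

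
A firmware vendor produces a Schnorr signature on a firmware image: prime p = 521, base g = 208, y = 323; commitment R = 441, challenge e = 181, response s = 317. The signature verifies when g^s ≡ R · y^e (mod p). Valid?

g^s mod p:
Squares mod 521: 208^1≡208, 208^2≡21, 208^4≡441, 208^8≡148, 208^16≡22, 208^32≡484, 208^64≡327, 208^128≡124, 208^256≡267
317 = 256 + 32 + 16 + 8 + 4 + 1, so 208^317 ≡ 267·484·22·148·441·208 ≡ 361 (mod 521)
R · y^e mod p:
Squares mod 521: 323^1≡323, 323^2≡129, 323^4≡490, 323^8≡440, 323^16≡309, 323^32≡138, 323^64≡288, 323^128≡105
181 = 128 + 32 + 16 + 4 + 1, so 323^181 ≡ 105·138·309·490·323 ≡ 2 (mod 521)
441·2 = 882 ≡ 361 (mod 521)
361 ≡ 361 (mod 521); signature holds.

yes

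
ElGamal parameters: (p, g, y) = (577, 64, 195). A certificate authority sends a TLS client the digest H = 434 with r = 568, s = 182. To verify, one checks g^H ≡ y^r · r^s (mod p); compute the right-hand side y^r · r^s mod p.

57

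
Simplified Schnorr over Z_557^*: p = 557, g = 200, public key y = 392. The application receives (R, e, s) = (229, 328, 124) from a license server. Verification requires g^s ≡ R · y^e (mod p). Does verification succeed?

g^s mod p:
Squares mod 557: 200^1≡200, 200^2≡453, 200^4≡233, 200^8≡260, 200^16≡203, 200^32≡548, 200^64≡81
124 = 64 + 32 + 16 + 8 + 4, so 200^124 ≡ 81·548·203·260·233 ≡ 119 (mod 557)
R · y^e mod p:
Squares mod 557: 392^1≡392, 392^2≡489, 392^4≡168, 392^8≡374, 392^16≡69, 392^32≡305, 392^64≡6, 392^128≡36, 392^256≡182
328 = 256 + 64 + 8, so 392^328 ≡ 182·6·374 ≡ 127 (mod 557)
229·127 = 29083 ≡ 119 (mod 557)
119 ≡ 119 (mod 557); signature holds.

passes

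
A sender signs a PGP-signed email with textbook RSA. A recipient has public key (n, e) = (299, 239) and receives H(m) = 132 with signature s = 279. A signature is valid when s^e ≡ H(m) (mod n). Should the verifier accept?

reject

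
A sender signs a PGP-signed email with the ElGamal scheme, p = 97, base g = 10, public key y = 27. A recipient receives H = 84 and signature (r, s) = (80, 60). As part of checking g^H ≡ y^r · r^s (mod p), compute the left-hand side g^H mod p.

33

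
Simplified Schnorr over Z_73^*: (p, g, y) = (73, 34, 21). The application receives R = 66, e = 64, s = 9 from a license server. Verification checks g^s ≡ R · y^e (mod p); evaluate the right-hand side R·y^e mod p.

21^2 = 441 ≡ 3
21^4 ≡ 3^2 = 9
21^8 ≡ 9^2 = 81 ≡ 8
21^16 ≡ 8^2 = 64
21^32 ≡ 64^2 = 4096 ≡ 8
21^64 ≡ 8^2 = 64
R · y^e ≡ 66·64 = 4224 ≡ 63 (mod 73)

63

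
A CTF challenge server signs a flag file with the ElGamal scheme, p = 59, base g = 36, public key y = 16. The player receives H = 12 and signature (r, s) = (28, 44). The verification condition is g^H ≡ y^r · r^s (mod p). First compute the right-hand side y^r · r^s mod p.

5

16^2 = 256 ≡ 20
16^4 ≡ 20^2 = 400 ≡ 46
16^8 ≡ 46^2 = 2116 ≡ 51
16^16 ≡ 51^2 = 2601 ≡ 5
28 = 16 + 8 + 4, so 16^28 ≡ 5·51·46 ≡ 48 (mod 59)
28^2 = 784 ≡ 17
28^4 ≡ 17^2 = 289 ≡ 53
28^8 ≡ 53^2 = 2809 ≡ 36
28^16 ≡ 36^2 = 1296 ≡ 57
28^32 ≡ 57^2 = 3249 ≡ 4
44 = 32 + 8 + 4, so 28^44 ≡ 4·36·53 ≡ 21 (mod 59)
y^r · r^s ≡ 48·21 = 1008 ≡ 5 (mod 59)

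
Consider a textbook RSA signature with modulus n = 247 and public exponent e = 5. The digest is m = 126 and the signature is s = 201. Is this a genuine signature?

Squares mod 247: s^1≡201, s^2≡140, s^4≡87
5 = 4 + 1, so s^5 ≡ 87·201 ≡ 197 (mod 247)
s^5 mod 247 = 197, but m = 126.

forged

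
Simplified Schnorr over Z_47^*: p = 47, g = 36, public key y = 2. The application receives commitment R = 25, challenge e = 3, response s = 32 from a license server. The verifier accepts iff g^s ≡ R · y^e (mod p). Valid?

g^s mod p:
36^32 mod 47 = 9
R · y^e mod p:
2^3 mod 47 = 8
25·8 = 200 ≡ 12 (mod 47)
9 ≠ 12; the check fails.

no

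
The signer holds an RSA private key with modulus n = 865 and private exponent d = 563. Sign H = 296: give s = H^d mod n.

Squares mod 865: H^1≡296, H^2≡251, H^4≡721, H^8≡841, H^16≡576, H^32≡481, H^64≡406, H^128≡486, H^256≡51, H^512≡6
563 = 512 + 32 + 16 + 2 + 1, so H^563 ≡ 6·481·576·251·296 ≡ 71 (mod 865)

71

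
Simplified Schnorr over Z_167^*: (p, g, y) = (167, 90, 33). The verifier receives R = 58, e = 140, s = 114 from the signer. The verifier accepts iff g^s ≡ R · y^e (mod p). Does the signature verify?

g^s mod p:
90^2 = 8100 ≡ 84
90^4 ≡ 84^2 = 7056 ≡ 42
90^8 ≡ 42^2 = 1764 ≡ 94
90^16 ≡ 94^2 = 8836 ≡ 152
90^32 ≡ 152^2 = 23104 ≡ 58
90^64 ≡ 58^2 = 3364 ≡ 24
114 = 64 + 32 + 16 + 2, so 90^114 ≡ 24·58·152·84 ≡ 81 (mod 167)
R · y^e mod p:
33^2 = 1089 ≡ 87
33^4 ≡ 87^2 = 7569 ≡ 54
33^8 ≡ 54^2 = 2916 ≡ 77
33^16 ≡ 77^2 = 5929 ≡ 84
33^32 ≡ 84^2 = 7056 ≡ 42
33^64 ≡ 42^2 = 1764 ≡ 94
33^128 ≡ 94^2 = 8836 ≡ 152
140 = 128 + 8 + 4, so 33^140 ≡ 152·77·54 ≡ 88 (mod 167)
58·88 = 5104 ≡ 94 (mod 167)
81 ≠ 94; the check fails.

does not verify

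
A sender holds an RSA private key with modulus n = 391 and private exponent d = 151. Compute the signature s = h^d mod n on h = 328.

Squares mod 391: h^1≡328, h^2≡59, h^4≡353, h^8≡271, h^16≡324, h^32≡188, h^64≡154, h^128≡256
151 = 128 + 16 + 4 + 2 + 1, so h^151 ≡ 256·324·353·59·328 ≡ 248 (mod 391)

248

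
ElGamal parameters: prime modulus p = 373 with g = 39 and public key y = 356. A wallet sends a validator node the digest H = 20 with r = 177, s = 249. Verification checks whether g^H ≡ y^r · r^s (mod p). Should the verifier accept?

reject

Left side g^H mod p:
39^2 = 1521 ≡ 29
39^4 ≡ 29^2 = 841 ≡ 95
39^8 ≡ 95^2 = 9025 ≡ 73
39^16 ≡ 73^2 = 5329 ≡ 107
20 = 16 + 4, so 39^20 ≡ 107·95 ≡ 94 (mod 373)
Right side y^r · r^s mod p:
356^2 = 126736 ≡ 289
356^4 ≡ 289^2 = 83521 ≡ 342
356^8 ≡ 342^2 = 116964 ≡ 215
356^16 ≡ 215^2 = 46225 ≡ 346
356^32 ≡ 346^2 = 119716 ≡ 356
356^64 ≡ 356^2 = 126736 ≡ 289
356^128 ≡ 289^2 = 83521 ≡ 342
177 = 128 + 32 + 16 + 1, so 356^177 ≡ 342·356·346·356 ≡ 189 (mod 373)
177^2 = 31329 ≡ 370
177^4 ≡ 370^2 = 136900 ≡ 9
177^8 ≡ 9^2 = 81
177^16 ≡ 81^2 = 6561 ≡ 220
177^32 ≡ 220^2 = 48400 ≡ 283
177^64 ≡ 283^2 = 80089 ≡ 267
177^128 ≡ 267^2 = 71289 ≡ 46
249 = 128 + 64 + 32 + 16 + 8 + 1, so 177^249 ≡ 46·267·283·220·81·177 ≡ 286 (mod 373)
189·286 = 54054 ≡ 342 (mod 373)
94 ≠ 342, so verification fails.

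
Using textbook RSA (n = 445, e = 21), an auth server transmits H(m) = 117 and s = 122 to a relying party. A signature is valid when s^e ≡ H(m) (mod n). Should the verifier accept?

s^2 ≡ 122^2 = 14884 ≡ 199
s^4 ≡ 199^2 = 39601 ≡ 441
s^8 ≡ 441^2 = 194481 ≡ 16
s^16 ≡ 16^2 = 256
21 = 16 + 4 + 1, so s^21 ≡ 256·441·122 ≡ 117 (mod 445)
s^21 mod 445 = 117 matches H(m).

accept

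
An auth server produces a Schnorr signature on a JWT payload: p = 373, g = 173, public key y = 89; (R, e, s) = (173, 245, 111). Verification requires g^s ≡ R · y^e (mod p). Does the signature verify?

does not verify

g^s mod p:
173^2 = 29929 ≡ 89
173^4 ≡ 89^2 = 7921 ≡ 88
173^8 ≡ 88^2 = 7744 ≡ 284
173^16 ≡ 284^2 = 80656 ≡ 88
173^32 ≡ 88^2 = 7744 ≡ 284
173^64 ≡ 284^2 = 80656 ≡ 88
111 = 64 + 32 + 8 + 4 + 2 + 1, so 173^111 ≡ 88·284·284·88·89·173 ≡ 104 (mod 373)
R · y^e mod p:
89^2 = 7921 ≡ 88
89^4 ≡ 88^2 = 7744 ≡ 284
89^8 ≡ 284^2 = 80656 ≡ 88
89^16 ≡ 88^2 = 7744 ≡ 284
89^32 ≡ 284^2 = 80656 ≡ 88
89^64 ≡ 88^2 = 7744 ≡ 284
89^128 ≡ 284^2 = 80656 ≡ 88
245 = 128 + 64 + 32 + 16 + 4 + 1, so 89^245 ≡ 88·284·88·284·284·89 ≡ 285 (mod 373)
173·285 = 49305 ≡ 69 (mod 373)
104 ≠ 69; the check fails.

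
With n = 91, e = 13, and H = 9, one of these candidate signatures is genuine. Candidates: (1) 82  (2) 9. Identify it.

2

Candidate 1: 82^2 = 6724 ≡ 81; 82^4 ≡ 81^2 = 6561 ≡ 9; 82^8 ≡ 9^2 = 81; 13 = 8 + 4 + 1, so 82^13 ≡ 81·9·82 ≡ 82 (mod 91)
Candidate 2: 9^2 = 81; 9^4 ≡ 81^2 = 6561 ≡ 9; 9^8 ≡ 9^2 = 81; 13 = 8 + 4 + 1, so 9^13 ≡ 81·9·9 ≡ 9 (mod 91)
  → matches H = 9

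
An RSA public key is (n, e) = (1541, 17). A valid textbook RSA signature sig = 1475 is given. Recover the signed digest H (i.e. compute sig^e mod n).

sig^17 mod 1541 = 269

269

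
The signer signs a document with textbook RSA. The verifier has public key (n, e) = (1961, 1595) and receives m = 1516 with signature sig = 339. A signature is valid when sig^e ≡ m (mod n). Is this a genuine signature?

sig^2 ≡ 339^2 = 114921 ≡ 1183
sig^4 ≡ 1183^2 = 1399489 ≡ 1296
sig^8 ≡ 1296^2 = 1679616 ≡ 1000
sig^16 ≡ 1000^2 = 1000000 ≡ 1851
sig^32 ≡ 1851^2 = 3426201 ≡ 334
sig^64 ≡ 334^2 = 111556 ≡ 1740
sig^128 ≡ 1740^2 = 3027600 ≡ 1777
sig^256 ≡ 1777^2 = 3157729 ≡ 519
sig^512 ≡ 519^2 = 269361 ≡ 704
sig^1024 ≡ 704^2 = 495616 ≡ 1444
1595 = 1024 + 512 + 32 + 16 + 8 + 2 + 1, so sig^1595 ≡ 1444·704·334·1851·1000·1183·339 ≡ 253 (mod 1961)
The recovered value 253 does not match the digest 1516.

forged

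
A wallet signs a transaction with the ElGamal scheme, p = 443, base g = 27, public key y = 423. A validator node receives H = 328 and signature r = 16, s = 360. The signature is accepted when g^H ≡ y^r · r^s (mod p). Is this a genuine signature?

Left side g^H mod p:
Squares mod 443: 27^1≡27, 27^2≡286, 27^4≡284, 27^8≡30, 27^16≡14, 27^32≡196, 27^64≡318, 27^128≡120, 27^256≡224
328 = 256 + 64 + 8, so 27^328 ≡ 224·318·30 ≡ 371 (mod 443)
Right side y^r · r^s mod p:
Squares mod 443: 423^1≡423, 423^2≡400, 423^4≡77, 423^8≡170, 423^16≡105
423^16 ≡ 105 (mod 443)
Squares mod 443: 16^1≡16, 16^2≡256, 16^4≡415, 16^8≡341, 16^16≡215, 16^32≡153, 16^64≡373, 16^128≡27, 16^256≡286
360 = 256 + 64 + 32 + 8, so 16^360 ≡ 286·373·153·341 ≡ 168 (mod 443)
105·168 = 17640 ≡ 363 (mod 443)
371 ≠ 363, so verification fails.

forged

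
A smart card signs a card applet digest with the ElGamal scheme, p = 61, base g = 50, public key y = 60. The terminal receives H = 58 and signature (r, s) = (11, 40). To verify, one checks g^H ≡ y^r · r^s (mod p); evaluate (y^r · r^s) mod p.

60

60^2 = 3600 ≡ 1
60^4 ≡ 1^2 = 1
60^8 ≡ 1^2 = 1
11 = 8 + 2 + 1, so 60^11 ≡ 1·1·60 ≡ 60 (mod 61)
11^2 = 121 ≡ 60
11^4 ≡ 60^2 = 3600 ≡ 1
11^8 ≡ 1^2 = 1
11^16 ≡ 1^2 = 1
11^32 ≡ 1^2 = 1
40 = 32 + 8, so 11^40 ≡ 1·1 ≡ 1 (mod 61)
y^r · r^s ≡ 60·1 = 60 ≡ 60 (mod 61)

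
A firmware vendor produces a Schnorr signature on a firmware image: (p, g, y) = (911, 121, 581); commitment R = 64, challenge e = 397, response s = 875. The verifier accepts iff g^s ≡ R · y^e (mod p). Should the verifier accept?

g^s mod p:
121^875 mod 911 = 581
R · y^e mod p:
581^397 mod 911 = 65
64·65 = 4160 ≡ 516 (mod 911)
581 ≠ 516; the check fails.

reject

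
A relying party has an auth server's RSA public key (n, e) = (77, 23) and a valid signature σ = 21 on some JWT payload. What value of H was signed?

21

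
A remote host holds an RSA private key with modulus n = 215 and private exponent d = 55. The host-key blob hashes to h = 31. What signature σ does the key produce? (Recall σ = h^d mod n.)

h^2 ≡ 31^2 = 961 ≡ 101
h^4 ≡ 101^2 = 10201 ≡ 96
h^8 ≡ 96^2 = 9216 ≡ 186
h^16 ≡ 186^2 = 34596 ≡ 196
h^32 ≡ 196^2 = 38416 ≡ 146
55 = 32 + 16 + 4 + 2 + 1, so h^55 ≡ 146·196·96·101·31 ≡ 126 (mod 215)

126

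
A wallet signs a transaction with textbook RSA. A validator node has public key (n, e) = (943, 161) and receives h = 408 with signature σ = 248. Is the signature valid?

invalid

Squares mod 943: σ^1≡248, σ^2≡209, σ^4≡303, σ^8≡338, σ^16≡141, σ^32≡78, σ^64≡426, σ^128≡420
161 = 128 + 32 + 1, so σ^161 ≡ 420·78·248 ≡ 535 (mod 943)
The recovered value 535 does not match the digest 408.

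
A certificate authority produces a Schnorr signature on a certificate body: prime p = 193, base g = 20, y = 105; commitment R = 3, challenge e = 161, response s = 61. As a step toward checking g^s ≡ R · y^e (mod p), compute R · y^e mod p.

105^2 = 11025 ≡ 24
105^4 ≡ 24^2 = 576 ≡ 190
105^8 ≡ 190^2 = 36100 ≡ 9
105^16 ≡ 9^2 = 81
105^32 ≡ 81^2 = 6561 ≡ 192
105^64 ≡ 192^2 = 36864 ≡ 1
105^128 ≡ 1^2 = 1
161 = 128 + 32 + 1, so 105^161 ≡ 1·192·105 ≡ 88 (mod 193)
R · y^e ≡ 3·88 = 264 ≡ 71 (mod 193)

71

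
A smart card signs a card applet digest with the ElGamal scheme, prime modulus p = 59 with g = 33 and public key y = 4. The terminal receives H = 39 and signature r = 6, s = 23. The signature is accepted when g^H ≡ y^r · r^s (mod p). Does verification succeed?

passes

Left side g^H mod p:
Squares mod 59: 33^1≡33, 33^2≡27, 33^4≡21, 33^8≡28, 33^16≡17, 33^32≡53
39 = 32 + 4 + 2 + 1, so 33^39 ≡ 53·21·27·33 ≡ 11 (mod 59)
Right side y^r · r^s mod p:
Squares mod 59: 4^1≡4, 4^2≡16, 4^4≡20
6 = 4 + 2, so 4^6 ≡ 20·16 ≡ 25 (mod 59)
Squares mod 59: 6^1≡6, 6^2≡36, 6^4≡57, 6^8≡4, 6^16≡16
23 = 16 + 4 + 2 + 1, so 6^23 ≡ 16·57·36·6 ≡ 50 (mod 59)
25·50 = 1250 ≡ 11 (mod 59)
11 ≡ 11 (mod 59), so the signature is genuine.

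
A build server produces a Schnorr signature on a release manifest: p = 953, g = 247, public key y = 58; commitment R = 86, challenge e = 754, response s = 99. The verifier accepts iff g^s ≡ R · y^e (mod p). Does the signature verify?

verifies

g^s mod p:
247^99 mod 953 = 280
R · y^e mod p:
58^754 mod 953 = 513
86·513 = 44118 ≡ 280 (mod 953)
280 ≡ 280 (mod 953); signature holds.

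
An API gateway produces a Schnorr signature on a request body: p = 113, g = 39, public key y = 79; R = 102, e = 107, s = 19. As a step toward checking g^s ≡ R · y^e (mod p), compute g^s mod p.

58

Squares mod 113: 39^1≡39, 39^2≡52, 39^4≡105, 39^8≡64, 39^16≡28
19 = 16 + 2 + 1, so 39^19 ≡ 28·52·39 ≡ 58 (mod 113)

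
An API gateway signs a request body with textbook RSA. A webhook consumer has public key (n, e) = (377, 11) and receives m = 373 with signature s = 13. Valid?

Squares mod 377: s^1≡13, s^2≡169, s^4≡286, s^8≡364
11 = 8 + 2 + 1, so s^11 ≡ 364·169·13 ≡ 91 (mod 377)
The recovered value 91 does not match the digest 373.

no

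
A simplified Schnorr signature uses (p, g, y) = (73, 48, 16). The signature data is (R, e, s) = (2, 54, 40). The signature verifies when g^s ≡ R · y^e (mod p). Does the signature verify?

verifies

g^s mod p:
48^2 = 2304 ≡ 41
48^4 ≡ 41^2 = 1681 ≡ 2
48^8 ≡ 2^2 = 4
48^16 ≡ 4^2 = 16
48^32 ≡ 16^2 = 256 ≡ 37
40 = 32 + 8, so 48^40 ≡ 37·4 ≡ 2 (mod 73)
R · y^e mod p:
16^2 = 256 ≡ 37
16^4 ≡ 37^2 = 1369 ≡ 55
16^8 ≡ 55^2 = 3025 ≡ 32
16^16 ≡ 32^2 = 1024 ≡ 2
16^32 ≡ 2^2 = 4
54 = 32 + 16 + 4 + 2, so 16^54 ≡ 4·2·55·37 ≡ 1 (mod 73)
2·1 = 2 ≡ 2 (mod 73)
2 ≡ 2 (mod 73); signature holds.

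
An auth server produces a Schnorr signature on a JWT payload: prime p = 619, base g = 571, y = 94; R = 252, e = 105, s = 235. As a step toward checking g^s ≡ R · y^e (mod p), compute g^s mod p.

320

571^2 = 326041 ≡ 447
571^4 ≡ 447^2 = 199809 ≡ 491
571^8 ≡ 491^2 = 241081 ≡ 290
571^16 ≡ 290^2 = 84100 ≡ 535
571^32 ≡ 535^2 = 286225 ≡ 247
571^64 ≡ 247^2 = 61009 ≡ 347
571^128 ≡ 347^2 = 120409 ≡ 323
235 = 128 + 64 + 32 + 8 + 2 + 1, so 571^235 ≡ 323·347·247·290·447·571 ≡ 320 (mod 619)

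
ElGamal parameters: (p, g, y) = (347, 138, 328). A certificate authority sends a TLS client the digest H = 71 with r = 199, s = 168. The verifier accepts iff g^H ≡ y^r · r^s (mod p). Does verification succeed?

passes

Left side g^H mod p:
Squares mod 347: 138^1≡138, 138^2≡306, 138^4≡293, 138^8≡140, 138^16≡168, 138^32≡117, 138^64≡156
71 = 64 + 4 + 2 + 1, so 138^71 ≡ 156·293·306·138 ≡ 113 (mod 347)
Right side y^r · r^s mod p:
Squares mod 347: 328^1≡328, 328^2≡14, 328^4≡196, 328^8≡246, 328^16≡138, 328^32≡306, 328^64≡293, 328^128≡140
199 = 128 + 64 + 4 + 2 + 1, so 328^199 ≡ 140·293·196·14·328 ≡ 229 (mod 347)
Squares mod 347: 199^1≡199, 199^2≡43, 199^4≡114, 199^8≡157, 199^16≡12, 199^32≡144, 199^64≡263, 199^128≡116
168 = 128 + 32 + 8, so 199^168 ≡ 116·144·157 ≡ 249 (mod 347)
229·249 = 57021 ≡ 113 (mod 347)
113 ≡ 113 (mod 347), so the signature is genuine.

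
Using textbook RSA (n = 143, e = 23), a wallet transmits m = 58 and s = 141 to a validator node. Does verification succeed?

passes

Squares mod 143: s^1≡141, s^2≡4, s^4≡16, s^8≡113, s^16≡42
23 = 16 + 4 + 2 + 1, so s^23 ≡ 42·16·4·141 ≡ 58 (mod 143)
Since 58 equals the digest 58, verification succeeds.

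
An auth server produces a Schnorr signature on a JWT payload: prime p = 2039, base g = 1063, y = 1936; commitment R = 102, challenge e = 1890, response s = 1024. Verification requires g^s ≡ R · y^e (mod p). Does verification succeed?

fails

g^s mod p:
1063^2 = 1129969 ≡ 363
1063^4 ≡ 363^2 = 131769 ≡ 1273
1063^8 ≡ 1273^2 = 1620529 ≡ 1563
1063^16 ≡ 1563^2 = 2442969 ≡ 247
1063^32 ≡ 247^2 = 61009 ≡ 1878
1063^64 ≡ 1878^2 = 3526884 ≡ 1453
1063^128 ≡ 1453^2 = 2111209 ≡ 844
1063^256 ≡ 844^2 = 712336 ≡ 725
1063^512 ≡ 725^2 = 525625 ≡ 1602
1063^1024 ≡ 1602^2 = 2566404 ≡ 1342
R · y^e mod p:
1936^2 = 3748096 ≡ 414
1936^4 ≡ 414^2 = 171396 ≡ 120
1936^8 ≡ 120^2 = 14400 ≡ 127
1936^16 ≡ 127^2 = 16129 ≡ 1856
1936^32 ≡ 1856^2 = 3444736 ≡ 865
1936^64 ≡ 865^2 = 748225 ≡ 1951
1936^128 ≡ 1951^2 = 3806401 ≡ 1627
1936^256 ≡ 1627^2 = 2647129 ≡ 507
1936^512 ≡ 507^2 = 257049 ≡ 135
1936^1024 ≡ 135^2 = 18225 ≡ 1913
1890 = 1024 + 512 + 256 + 64 + 32 + 2, so 1936^1890 ≡ 1913·135·507·1951·865·414 ≡ 607 (mod 2039)
102·607 = 61914 ≡ 744 (mod 2039)
1342 ≠ 744; the check fails.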